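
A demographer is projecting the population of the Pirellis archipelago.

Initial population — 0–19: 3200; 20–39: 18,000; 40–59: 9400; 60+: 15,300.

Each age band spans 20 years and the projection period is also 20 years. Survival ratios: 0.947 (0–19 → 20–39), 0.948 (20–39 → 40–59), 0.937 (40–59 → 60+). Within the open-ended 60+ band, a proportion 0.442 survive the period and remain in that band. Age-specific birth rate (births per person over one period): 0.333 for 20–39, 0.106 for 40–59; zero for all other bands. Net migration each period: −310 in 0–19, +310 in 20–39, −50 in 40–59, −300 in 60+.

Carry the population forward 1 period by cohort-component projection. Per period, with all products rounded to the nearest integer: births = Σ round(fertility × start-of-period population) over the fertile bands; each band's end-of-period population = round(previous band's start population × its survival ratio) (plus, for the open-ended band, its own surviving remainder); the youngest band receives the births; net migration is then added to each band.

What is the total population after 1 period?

42305

After projecting period 1:
Births: 18000 × 0.333 = 5994  |  9400 × 0.106 = 996 ⇒ total 6990
20–39: 3200 × 0.947 = 3030
40–59: 18000 × 0.948 = 17064
60+: 9400 × 0.937 + 15300 × 0.442 = 8808 + 6763 = 15571
Net migration: 0–19 − 310 → 6680; 20–39 + 310 → 3340; 40–59 − 50 → 17014; 60+ − 300 → 15271
End of period: [6680, 3340, 17014, 15271]
Total after period 1: 6680 + 3340 + 17014 + 15271 = 42305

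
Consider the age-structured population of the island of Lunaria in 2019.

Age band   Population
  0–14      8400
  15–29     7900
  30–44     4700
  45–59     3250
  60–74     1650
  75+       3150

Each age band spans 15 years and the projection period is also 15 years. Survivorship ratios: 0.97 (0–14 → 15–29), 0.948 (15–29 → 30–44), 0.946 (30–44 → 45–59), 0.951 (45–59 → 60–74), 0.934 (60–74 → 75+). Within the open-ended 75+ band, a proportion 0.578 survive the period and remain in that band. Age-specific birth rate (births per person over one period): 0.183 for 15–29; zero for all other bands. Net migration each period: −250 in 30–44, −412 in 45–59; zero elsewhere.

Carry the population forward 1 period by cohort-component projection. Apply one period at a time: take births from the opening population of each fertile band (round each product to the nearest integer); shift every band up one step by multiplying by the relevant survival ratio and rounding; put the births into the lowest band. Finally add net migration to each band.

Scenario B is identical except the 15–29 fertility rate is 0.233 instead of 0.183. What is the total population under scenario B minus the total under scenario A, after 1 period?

395

Call the bands 1 to 6, youngest first.
After projecting period 1:
Births: 7900 * 0.183 = 1446
Band 2: 8400 * 0.97 = 8148
Band 3: 7900 * 0.948 = 7489
Band 4: 4700 * 0.946 = 4446
Band 5: 3250 * 0.951 = 3091
Band 6: 1650 * 0.934 + 3150 * 0.578 = 1541 + 1821 = 3362
Net migration: Band 3 − 250 → 7239; Band 4 − 412 → 4034
Population now: 0–14=1446, 15–29=8148, 30–44=7239, 45–59=4034, 60–74=3091, 75+=3362
Scenario A total after 1 period: 27320
Scenario B projection —
After projecting period 1:
Births: 7900 * 0.233 = 1841
Band 2: 8400 * 0.97 = 8148
Band 3: 7900 * 0.948 = 7489
Band 4: 4700 * 0.946 = 4446
Band 5: 3250 * 0.951 = 3091
Band 6: 1650 * 0.934 + 3150 * 0.578 = 1541 + 1821 = 3362
Net migration: Band 3 − 250 → 7239; Band 4 − 412 → 4034
Population now: 0–14=1841, 15–29=8148, 30–44=7239, 45–59=4034, 60–74=3091, 75+=3362
Scenario B total after 1 period: 27715
Difference B − A = 27715 − 27320 = 395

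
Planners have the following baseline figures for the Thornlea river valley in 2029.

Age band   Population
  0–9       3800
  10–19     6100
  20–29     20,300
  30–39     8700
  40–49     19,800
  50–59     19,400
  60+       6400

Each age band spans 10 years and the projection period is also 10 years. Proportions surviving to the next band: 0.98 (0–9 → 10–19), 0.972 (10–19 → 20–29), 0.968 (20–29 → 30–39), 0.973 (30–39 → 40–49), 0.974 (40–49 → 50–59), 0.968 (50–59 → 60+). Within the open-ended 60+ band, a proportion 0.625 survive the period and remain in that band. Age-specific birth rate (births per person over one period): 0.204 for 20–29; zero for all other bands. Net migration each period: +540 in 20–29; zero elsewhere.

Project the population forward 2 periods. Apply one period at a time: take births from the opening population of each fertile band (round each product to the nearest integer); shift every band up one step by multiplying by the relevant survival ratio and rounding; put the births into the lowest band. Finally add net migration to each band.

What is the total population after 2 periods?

76069

[period 1]
Births: 20300 * 0.204 = 4141
10–19: 3800 * 0.98 = 3724
20–29: 6100 * 0.972 = 5929
30–39: 20300 * 0.968 = 19650
40–49: 8700 * 0.973 = 8465
50–59: 19800 * 0.974 = 19285
60+: 19400 * 0.968 + 6400 * 0.625 = 18779 + 4000 = 22779
Net migration: 20–29 + 540 → 6469
Giving 4141 / 3724 / 6469 / 19650 / 8465 / 19285 / 22779.
[period 2]
Births: 6469 * 0.204 = 1320
10–19: 4141 * 0.98 = 4058
20–29: 3724 * 0.972 = 3620
30–39: 6469 * 0.968 = 6262
40–49: 19650 * 0.973 = 19119
50–59: 8465 * 0.974 = 8245
60+: 19285 * 0.968 + 22779 * 0.625 = 18668 + 14237 = 32905
Net migration: 20–29 + 540 → 4160
Giving 1320 / 4058 / 4160 / 6262 / 19119 / 8245 / 32905.
Total after period 2: 1320 + 4058 + 4160 + 6262 + 19119 + 8245 + 32905 = 76069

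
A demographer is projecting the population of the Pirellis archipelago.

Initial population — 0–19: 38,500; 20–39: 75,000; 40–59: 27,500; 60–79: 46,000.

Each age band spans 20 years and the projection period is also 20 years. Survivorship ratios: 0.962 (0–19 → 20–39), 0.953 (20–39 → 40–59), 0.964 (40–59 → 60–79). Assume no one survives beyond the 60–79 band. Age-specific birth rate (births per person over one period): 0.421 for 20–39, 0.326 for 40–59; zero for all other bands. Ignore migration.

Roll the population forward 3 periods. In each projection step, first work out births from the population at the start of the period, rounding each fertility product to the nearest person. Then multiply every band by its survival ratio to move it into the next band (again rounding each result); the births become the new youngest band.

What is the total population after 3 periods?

136532

Period 1.
Births: 75000 * 0.421 = 31575  |  27500 * 0.326 = 8965 ⇒ total 40540
20–39: 38500 * 0.962 = 37037
40–59: 75000 * 0.953 = 71475
60–79: 27500 * 0.964 = 26510
Population now: 0–19=40540, 20–39=37037, 40–59=71475, 60–79=26510
Period 2.
Births: 37037 * 0.421 = 15593  |  71475 * 0.326 = 23301 ⇒ total 38894
20–39: 40540 * 0.962 = 38999
40–59: 37037 * 0.953 = 35296
60–79: 71475 * 0.964 = 68902
Population now: 0–19=38894, 20–39=38999, 40–59=35296, 60–79=68902
Period 3.
Births: 38999 * 0.421 = 16419  |  35296 * 0.326 = 11506 ⇒ total 27925
20–39: 38894 * 0.962 = 37416
40–59: 38999 * 0.953 = 37166
60–79: 35296 * 0.964 = 34025
Population now: 0–19=27925, 20–39=37416, 40–59=37166, 60–79=34025
Total after period 3: 27925 + 37416 + 37166 + 34025 = 136532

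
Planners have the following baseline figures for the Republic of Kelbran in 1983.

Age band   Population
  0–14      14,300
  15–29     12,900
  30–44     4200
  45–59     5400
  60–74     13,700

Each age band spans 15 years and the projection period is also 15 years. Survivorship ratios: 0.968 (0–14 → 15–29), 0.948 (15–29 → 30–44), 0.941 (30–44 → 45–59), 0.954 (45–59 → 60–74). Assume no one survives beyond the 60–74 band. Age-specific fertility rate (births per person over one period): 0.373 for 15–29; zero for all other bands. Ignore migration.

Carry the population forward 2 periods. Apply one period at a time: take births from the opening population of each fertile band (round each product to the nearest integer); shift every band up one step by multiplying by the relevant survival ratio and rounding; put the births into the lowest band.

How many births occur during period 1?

Period 1:
Births: 12900 * 0.373 = 4812
15–29: 14300 * 0.968 = 13842
30–44: 12900 * 0.948 = 12229
45–59: 4200 * 0.941 = 3952
60–74: 5400 * 0.954 = 5152
Giving 4812 / 13842 / 12229 / 3952 / 5152.

4812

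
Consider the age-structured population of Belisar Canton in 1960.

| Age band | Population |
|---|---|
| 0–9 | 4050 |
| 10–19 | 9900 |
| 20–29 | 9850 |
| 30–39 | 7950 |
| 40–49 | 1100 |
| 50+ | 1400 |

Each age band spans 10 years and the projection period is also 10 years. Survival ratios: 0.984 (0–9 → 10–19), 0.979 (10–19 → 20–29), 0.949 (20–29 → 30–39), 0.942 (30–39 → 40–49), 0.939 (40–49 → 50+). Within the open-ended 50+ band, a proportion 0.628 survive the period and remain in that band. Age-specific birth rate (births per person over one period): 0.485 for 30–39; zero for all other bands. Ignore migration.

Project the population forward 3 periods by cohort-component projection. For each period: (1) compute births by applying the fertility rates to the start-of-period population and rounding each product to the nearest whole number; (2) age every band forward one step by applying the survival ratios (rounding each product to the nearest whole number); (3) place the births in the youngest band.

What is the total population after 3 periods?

Numbering the groups 1..6 from youngest to oldest:
— Period 1 —
Births: 7950 × 0.485 = 3856
Group 2: 4050 × 0.984 = 3985
Group 3: 9900 × 0.979 = 9692
Group 4: 9850 × 0.949 = 9348
Group 5: 7950 × 0.942 = 7489
Group 6: 1100 × 0.939 + 1400 × 0.628 = 1033 + 879 = 1912
Population now: 0–9=3856, 10–19=3985, 20–29=9692, 30–39=9348, 40–49=7489, 50+=1912
— Period 2 —
Births: 9348 × 0.485 = 4534
Group 2: 3856 × 0.984 = 3794
Group 3: 3985 × 0.979 = 3901
Group 4: 9692 × 0.949 = 9198
Group 5: 9348 × 0.942 = 8806
Group 6: 7489 × 0.939 + 1912 × 0.628 = 7032 + 1201 = 8233
Population now: 0–9=4534, 10–19=3794, 20–29=3901, 30–39=9198, 40–49=8806, 50+=8233
— Period 3 —
Births: 9198 × 0.485 = 4461
Group 2: 4534 × 0.984 = 4461
Group 3: 3794 × 0.979 = 3714
Group 4: 3901 × 0.949 = 3702
Group 5: 9198 × 0.942 = 8665
Group 6: 8806 × 0.939 + 8233 × 0.628 = 8269 + 5170 = 13439
Population now: 0–9=4461, 10–19=4461, 20–29=3714, 30–39=3702, 40–49=8665, 50+=13439
Total after period 3: 4461 + 4461 + 3714 + 3702 + 8665 + 13439 = 38442

38442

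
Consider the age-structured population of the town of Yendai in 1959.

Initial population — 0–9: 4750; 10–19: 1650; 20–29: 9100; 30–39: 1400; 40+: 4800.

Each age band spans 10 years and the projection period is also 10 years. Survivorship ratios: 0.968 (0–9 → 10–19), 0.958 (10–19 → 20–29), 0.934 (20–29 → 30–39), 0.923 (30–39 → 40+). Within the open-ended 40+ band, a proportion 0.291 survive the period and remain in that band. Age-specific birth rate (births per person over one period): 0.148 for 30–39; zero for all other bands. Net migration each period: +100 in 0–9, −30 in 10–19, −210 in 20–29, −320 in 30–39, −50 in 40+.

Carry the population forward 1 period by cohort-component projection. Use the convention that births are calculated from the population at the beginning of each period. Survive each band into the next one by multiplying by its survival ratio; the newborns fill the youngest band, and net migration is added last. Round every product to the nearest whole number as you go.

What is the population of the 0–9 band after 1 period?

(Groups numbered youngest = 1 to oldest = 5.)
— Period 1 —
Births: 1400 × 0.148 = 207
Group 2: 4750 × 0.968 = 4598
Group 3: 1650 × 0.958 = 1581
Group 4: 9100 × 0.934 = 8499
Group 5: 1400 × 0.923 + 4800 × 0.291 = 1292 + 1397 = 2689
Net migration: Group 1 + 100 → 307; Group 2 − 30 → 4568; Group 3 − 210 → 1371; Group 4 − 320 → 8179; Group 5 − 50 → 2639
End of period: [307, 4568, 1371, 8179, 2639]

307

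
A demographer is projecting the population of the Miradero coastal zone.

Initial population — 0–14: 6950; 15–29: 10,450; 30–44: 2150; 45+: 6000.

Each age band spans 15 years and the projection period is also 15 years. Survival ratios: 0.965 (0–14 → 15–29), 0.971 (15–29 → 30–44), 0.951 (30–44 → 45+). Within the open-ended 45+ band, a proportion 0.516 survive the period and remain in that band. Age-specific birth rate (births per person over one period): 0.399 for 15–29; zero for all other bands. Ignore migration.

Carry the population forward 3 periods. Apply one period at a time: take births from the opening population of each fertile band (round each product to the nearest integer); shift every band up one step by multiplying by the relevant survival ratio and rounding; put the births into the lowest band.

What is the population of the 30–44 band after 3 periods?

3907

[period 1]
Births: 10450 × 0.399 = 4170
15–29: 6950 × 0.965 = 6707
30–44: 10450 × 0.971 = 10147
45+: 2150 × 0.951 + 6000 × 0.516 = 2045 + 3096 = 5141
→ [4170, 6707, 10147, 5141]
[period 2]
Births: 6707 × 0.399 = 2676
15–29: 4170 × 0.965 = 4024
30–44: 6707 × 0.971 = 6512
45+: 10147 × 0.951 + 5141 × 0.516 = 9650 + 2653 = 12303
→ [2676, 4024, 6512, 12303]
[period 3]
Births: 4024 × 0.399 = 1606
15–29: 2676 × 0.965 = 2582
30–44: 4024 × 0.971 = 3907
45+: 6512 × 0.951 + 12303 × 0.516 = 6193 + 6348 = 12541
→ [1606, 2582, 3907, 12541]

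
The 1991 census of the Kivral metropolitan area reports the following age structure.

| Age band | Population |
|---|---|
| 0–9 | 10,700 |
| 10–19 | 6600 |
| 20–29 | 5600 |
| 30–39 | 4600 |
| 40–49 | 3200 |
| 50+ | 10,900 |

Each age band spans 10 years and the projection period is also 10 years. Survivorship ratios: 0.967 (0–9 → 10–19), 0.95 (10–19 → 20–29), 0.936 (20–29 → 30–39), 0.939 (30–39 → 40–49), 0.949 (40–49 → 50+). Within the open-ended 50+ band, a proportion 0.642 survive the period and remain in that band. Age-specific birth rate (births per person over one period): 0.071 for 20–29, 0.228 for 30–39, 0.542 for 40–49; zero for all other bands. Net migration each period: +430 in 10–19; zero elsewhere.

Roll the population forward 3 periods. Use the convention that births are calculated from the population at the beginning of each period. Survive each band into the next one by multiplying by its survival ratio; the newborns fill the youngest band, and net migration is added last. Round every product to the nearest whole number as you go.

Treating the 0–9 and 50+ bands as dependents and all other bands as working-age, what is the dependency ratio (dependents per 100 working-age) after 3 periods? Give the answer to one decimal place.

(Groups numbered youngest = 1 to oldest = 6.)
Period 1:
Births: 5600 * 0.071 = 398 ; 4600 * 0.228 = 1049 ; 3200 * 0.542 = 1734 — total 3181
Group 2: 10700 * 0.967 = 10347
Group 3: 6600 * 0.95 = 6270
Group 4: 5600 * 0.936 = 5242
Group 5: 4600 * 0.939 = 4319
Group 6: 3200 * 0.949 + 10900 * 0.642 = 3037 + 6998 = 10035
Net migration: Group 2 + 430 → 10777
→ [3181, 10777, 6270, 5242, 4319, 10035]
Period 2:
Births: 6270 * 0.071 = 445 ; 5242 * 0.228 = 1195 ; 4319 * 0.542 = 2341 — total 3981
Group 2: 3181 * 0.967 = 3076
Group 3: 10777 * 0.95 = 10238
Group 4: 6270 * 0.936 = 5869
Group 5: 5242 * 0.939 = 4922
Group 6: 4319 * 0.949 + 10035 * 0.642 = 4099 + 6442 = 10541
Net migration: Group 2 + 430 → 3506
→ [3981, 3506, 10238, 5869, 4922, 10541]
Period 3:
Births: 10238 * 0.071 = 727 ; 5869 * 0.228 = 1338 ; 4922 * 0.542 = 2668 — total 4733
Group 2: 3981 * 0.967 = 3850
Group 3: 3506 * 0.95 = 3331
Group 4: 10238 * 0.936 = 9583
Group 5: 5869 * 0.939 = 5511
Group 6: 4922 * 0.949 + 10541 * 0.642 = 4671 + 6767 = 11438
Net migration: Group 2 + 430 → 4280
→ [4733, 4280, 3331, 9583, 5511, 11438]
Dependents (band 0–9 + band 50+) = 4733 + 11438 = 16171; working-age = 22705; ratio = 16171/22705 × 100 = 71.2

71.2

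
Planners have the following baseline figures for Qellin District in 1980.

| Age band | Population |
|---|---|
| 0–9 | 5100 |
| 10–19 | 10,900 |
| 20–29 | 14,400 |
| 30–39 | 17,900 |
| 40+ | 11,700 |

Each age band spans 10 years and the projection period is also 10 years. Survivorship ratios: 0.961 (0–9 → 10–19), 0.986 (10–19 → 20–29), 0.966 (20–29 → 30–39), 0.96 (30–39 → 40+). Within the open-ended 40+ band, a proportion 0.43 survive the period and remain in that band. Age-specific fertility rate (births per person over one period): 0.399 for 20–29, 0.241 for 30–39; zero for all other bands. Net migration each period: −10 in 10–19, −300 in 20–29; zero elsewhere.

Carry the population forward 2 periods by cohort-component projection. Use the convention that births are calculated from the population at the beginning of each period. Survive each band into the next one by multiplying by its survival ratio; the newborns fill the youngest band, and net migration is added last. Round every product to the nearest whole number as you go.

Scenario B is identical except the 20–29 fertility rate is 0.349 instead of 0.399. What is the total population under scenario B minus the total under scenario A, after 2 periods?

-1214

After projecting period 1:
Births: 14400 × 0.399 = 5746  |  17900 × 0.241 = 4314 ⇒ total 10060
10–19: 5100 × 0.961 = 4901
20–29: 10900 × 0.986 = 10747
30–39: 14400 × 0.966 = 13910
40+: 17900 × 0.96 + 11700 × 0.43 = 17184 + 5031 = 22215
Net migration: 10–19 − 10 → 4891; 20–29 − 300 → 10447
End of period: [10060, 4891, 10447, 13910, 22215]
After projecting period 2:
Births: 10447 × 0.399 = 4168  |  13910 × 0.241 = 3352 ⇒ total 7520
10–19: 10060 × 0.961 = 9668
20–29: 4891 × 0.986 = 4823
30–39: 10447 × 0.966 = 10092
40+: 13910 × 0.96 + 22215 × 0.43 = 13354 + 9552 = 22906
Net migration: 10–19 − 10 → 9658; 20–29 − 300 → 4523
End of period: [7520, 9658, 4523, 10092, 22906]
Scenario A total after 2 periods: 54699
Scenario B projection —
After projecting period 1:
Births: 14400 × 0.349 = 5026  |  17900 × 0.241 = 4314 ⇒ total 9340
10–19: 5100 × 0.961 = 4901
20–29: 10900 × 0.986 = 10747
30–39: 14400 × 0.966 = 13910
40+: 17900 × 0.96 + 11700 × 0.43 = 17184 + 5031 = 22215
Net migration: 10–19 − 10 → 4891; 20–29 − 300 → 10447
End of period: [9340, 4891, 10447, 13910, 22215]
After projecting period 2:
Births: 10447 × 0.349 = 3646  |  13910 × 0.241 = 3352 ⇒ total 6998
10–19: 9340 × 0.961 = 8976
20–29: 4891 × 0.986 = 4823
30–39: 10447 × 0.966 = 10092
40+: 13910 × 0.96 + 22215 × 0.43 = 13354 + 9552 = 22906
Net migration: 10–19 − 10 → 8966; 20–29 − 300 → 4523
End of period: [6998, 8966, 4523, 10092, 22906]
Scenario B total after 2 periods: 53485
Difference B − A = 53485 − 54699 = -1214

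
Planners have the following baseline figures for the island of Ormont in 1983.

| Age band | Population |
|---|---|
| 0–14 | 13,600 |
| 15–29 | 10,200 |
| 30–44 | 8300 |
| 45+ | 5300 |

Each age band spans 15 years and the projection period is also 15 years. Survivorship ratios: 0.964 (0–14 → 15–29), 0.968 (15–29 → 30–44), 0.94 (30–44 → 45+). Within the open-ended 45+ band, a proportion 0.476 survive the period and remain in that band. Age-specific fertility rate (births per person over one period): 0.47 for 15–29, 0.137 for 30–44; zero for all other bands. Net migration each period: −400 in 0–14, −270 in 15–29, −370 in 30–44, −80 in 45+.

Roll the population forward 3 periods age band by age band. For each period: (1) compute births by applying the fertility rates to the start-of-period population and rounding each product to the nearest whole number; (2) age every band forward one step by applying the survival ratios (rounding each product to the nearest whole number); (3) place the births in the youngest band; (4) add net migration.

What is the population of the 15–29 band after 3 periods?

6417

Numbering the bands 1..4 from youngest to oldest:
— Period 1 —
Births: 10200 × 0.47 = 4794  |  8300 × 0.137 = 1137 → 5931
Band 2: 13600 × 0.964 = 13110
Band 3: 10200 × 0.968 = 9874
Band 4: 8300 × 0.94 + 5300 × 0.476 = 7802 + 2523 = 10325
Net migration: Band 1 − 400 → 5531; Band 2 − 270 → 12840; Band 3 − 370 → 9504; Band 4 − 80 → 10245
Population now: 0–14=5531, 15–29=12840, 30–44=9504, 45+=10245
— Period 2 —
Births: 12840 × 0.47 = 6035  |  9504 × 0.137 = 1302 → 7337
Band 2: 5531 × 0.964 = 5332
Band 3: 12840 × 0.968 = 12429
Band 4: 9504 × 0.94 + 10245 × 0.476 = 8934 + 4877 = 13811
Net migration: Band 1 − 400 → 6937; Band 2 − 270 → 5062; Band 3 − 370 → 12059; Band 4 − 80 → 13731
Population now: 0–14=6937, 15–29=5062, 30–44=12059, 45+=13731
— Period 3 —
Births: 5062 × 0.47 = 2379  |  12059 × 0.137 = 1652 → 4031
Band 2: 6937 × 0.964 = 6687
Band 3: 5062 × 0.968 = 4900
Band 4: 12059 × 0.94 + 13731 × 0.476 = 11335 + 6536 = 17871
Net migration: Band 1 − 400 → 3631; Band 2 − 270 → 6417; Band 3 − 370 → 4530; Band 4 − 80 → 17791
Population now: 0–14=3631, 15–29=6417, 30–44=4530, 45+=17791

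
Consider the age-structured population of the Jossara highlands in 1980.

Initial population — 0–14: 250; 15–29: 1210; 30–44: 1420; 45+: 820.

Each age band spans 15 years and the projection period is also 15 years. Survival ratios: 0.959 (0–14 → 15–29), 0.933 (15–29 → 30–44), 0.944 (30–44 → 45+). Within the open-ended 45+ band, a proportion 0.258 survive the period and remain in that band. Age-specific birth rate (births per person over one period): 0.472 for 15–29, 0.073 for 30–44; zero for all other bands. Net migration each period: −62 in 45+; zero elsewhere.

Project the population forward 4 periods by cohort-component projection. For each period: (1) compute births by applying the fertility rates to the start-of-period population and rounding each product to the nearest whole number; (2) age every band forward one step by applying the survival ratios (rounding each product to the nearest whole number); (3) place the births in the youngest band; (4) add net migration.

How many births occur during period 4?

132

Call the bands 1 to 4, youngest first.
After projecting period 1:
Births: 1210 × 0.472 = 571 ; 1420 × 0.073 = 104 ⇒ total 675
Band 2: 250 × 0.959 = 240
Band 3: 1210 × 0.933 = 1129
Band 4: 1420 × 0.944 + 820 × 0.258 = 1340 + 212 = 1552
Net migration: Band 4 − 62 → 1490
→ [675, 240, 1129, 1490]
After projecting period 2:
Births: 240 × 0.472 = 113 ; 1129 × 0.073 = 82 ⇒ total 195
Band 2: 675 × 0.959 = 647
Band 3: 240 × 0.933 = 224
Band 4: 1129 × 0.944 + 1490 × 0.258 = 1066 + 384 = 1450
Net migration: Band 4 − 62 → 1388
→ [195, 647, 224, 1388]
After projecting period 3:
Births: 647 × 0.472 = 305 ; 224 × 0.073 = 16 ⇒ total 321
Band 2: 195 × 0.959 = 187
Band 3: 647 × 0.933 = 604
Band 4: 224 × 0.944 + 1388 × 0.258 = 211 + 358 = 569
Net migration: Band 4 − 62 → 507
→ [321, 187, 604, 507]
After projecting period 4:
Births: 187 × 0.472 = 88 ; 604 × 0.073 = 44 ⇒ total 132
Band 2: 321 × 0.959 = 308
Band 3: 187 × 0.933 = 174
Band 4: 604 × 0.944 + 507 × 0.258 = 570 + 131 = 701
Net migration: Band 4 − 62 → 639
→ [132, 308, 174, 639]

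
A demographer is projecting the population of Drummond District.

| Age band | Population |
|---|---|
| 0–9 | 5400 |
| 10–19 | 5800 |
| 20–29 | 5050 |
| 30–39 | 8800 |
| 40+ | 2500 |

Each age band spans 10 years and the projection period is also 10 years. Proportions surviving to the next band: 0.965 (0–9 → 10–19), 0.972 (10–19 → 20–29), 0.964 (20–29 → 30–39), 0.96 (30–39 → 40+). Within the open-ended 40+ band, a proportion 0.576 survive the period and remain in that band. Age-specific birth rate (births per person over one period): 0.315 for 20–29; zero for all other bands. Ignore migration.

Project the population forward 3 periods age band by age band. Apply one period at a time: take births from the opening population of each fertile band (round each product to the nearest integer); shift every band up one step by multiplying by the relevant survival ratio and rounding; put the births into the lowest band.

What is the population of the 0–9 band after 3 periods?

Call the groups 1 to 5, youngest first.
Period 1.
Births: 5050 * 0.315 = 1591
Group 2: 5400 * 0.965 = 5211
Group 3: 5800 * 0.972 = 5638
Group 4: 5050 * 0.964 = 4868
Group 5: 8800 * 0.96 + 2500 * 0.576 = 8448 + 1440 = 9888
Giving 1591 / 5211 / 5638 / 4868 / 9888.
Period 2.
Births: 5638 * 0.315 = 1776
Group 2: 1591 * 0.965 = 1535
Group 3: 5211 * 0.972 = 5065
Group 4: 5638 * 0.964 = 5435
Group 5: 4868 * 0.96 + 9888 * 0.576 = 4673 + 5695 = 10368
Giving 1776 / 1535 / 5065 / 5435 / 10368.
Period 3.
Births: 5065 * 0.315 = 1595
Group 2: 1776 * 0.965 = 1714
Group 3: 1535 * 0.972 = 1492
Group 4: 5065 * 0.964 = 4883
Group 5: 5435 * 0.96 + 10368 * 0.576 = 5218 + 5972 = 11190
Giving 1595 / 1714 / 1492 / 4883 / 11190.

1595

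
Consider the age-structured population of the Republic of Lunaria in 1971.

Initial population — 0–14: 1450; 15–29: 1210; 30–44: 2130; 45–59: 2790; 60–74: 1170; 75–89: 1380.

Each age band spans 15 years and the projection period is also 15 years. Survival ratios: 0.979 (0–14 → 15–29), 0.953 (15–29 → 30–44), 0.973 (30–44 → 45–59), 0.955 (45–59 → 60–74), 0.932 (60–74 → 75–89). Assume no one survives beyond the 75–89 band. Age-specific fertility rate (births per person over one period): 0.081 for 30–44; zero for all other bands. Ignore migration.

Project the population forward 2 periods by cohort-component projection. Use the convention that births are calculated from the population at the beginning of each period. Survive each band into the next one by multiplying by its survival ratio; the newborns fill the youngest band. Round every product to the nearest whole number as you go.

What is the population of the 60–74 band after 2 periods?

1979

Numbering the bands 1..6 from youngest to oldest:
Period 1.
Births: 2130 × 0.081 = 173
Band 2: 1450 × 0.979 = 1420
Band 3: 1210 × 0.953 = 1153
Band 4: 2130 × 0.973 = 2072
Band 5: 2790 × 0.955 = 2664
Band 6: 1170 × 0.932 = 1090
→ [173, 1420, 1153, 2072, 2664, 1090]
Period 2.
Births: 1153 × 0.081 = 93
Band 2: 173 × 0.979 = 169
Band 3: 1420 × 0.953 = 1353
Band 4: 1153 × 0.973 = 1122
Band 5: 2072 × 0.955 = 1979
Band 6: 2664 × 0.932 = 2483
→ [93, 169, 1353, 1122, 1979, 2483]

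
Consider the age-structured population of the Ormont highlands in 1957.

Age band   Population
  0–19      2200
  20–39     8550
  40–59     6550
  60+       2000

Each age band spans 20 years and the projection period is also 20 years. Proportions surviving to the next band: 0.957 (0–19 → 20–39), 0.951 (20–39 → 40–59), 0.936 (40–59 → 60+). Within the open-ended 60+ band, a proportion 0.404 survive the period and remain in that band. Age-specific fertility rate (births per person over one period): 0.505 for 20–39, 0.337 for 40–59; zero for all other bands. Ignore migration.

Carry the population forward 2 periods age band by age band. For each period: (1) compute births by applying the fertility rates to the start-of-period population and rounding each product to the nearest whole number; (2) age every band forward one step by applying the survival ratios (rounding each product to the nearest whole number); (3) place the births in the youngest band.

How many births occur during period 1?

6525

(Bands numbered youngest = 1 to oldest = 4.)
Period 1.
Births: 8550 * 0.505 = 4318  |  6550 * 0.337 = 2207 ⇒ total 6525
Band 2: 2200 * 0.957 = 2105
Band 3: 8550 * 0.951 = 8131
Band 4: 6550 * 0.936 + 2000 * 0.404 = 6131 + 808 = 6939
End of period: [6525, 2105, 8131, 6939]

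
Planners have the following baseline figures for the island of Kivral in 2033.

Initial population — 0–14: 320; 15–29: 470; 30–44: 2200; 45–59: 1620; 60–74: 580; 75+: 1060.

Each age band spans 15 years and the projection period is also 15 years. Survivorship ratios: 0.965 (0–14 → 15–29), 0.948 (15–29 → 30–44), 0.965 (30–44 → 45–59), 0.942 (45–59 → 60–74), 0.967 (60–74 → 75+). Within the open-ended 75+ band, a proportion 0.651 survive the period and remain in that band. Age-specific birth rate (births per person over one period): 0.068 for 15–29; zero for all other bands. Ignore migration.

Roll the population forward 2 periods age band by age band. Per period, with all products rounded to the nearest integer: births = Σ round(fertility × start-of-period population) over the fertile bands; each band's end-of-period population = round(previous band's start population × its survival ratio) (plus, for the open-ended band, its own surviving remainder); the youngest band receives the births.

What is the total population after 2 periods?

5065

— Period 1 —
Births: 470 × 0.068 = 32
15–29: 320 × 0.965 = 309
30–44: 470 × 0.948 = 446
45–59: 2200 × 0.965 = 2123
60–74: 1620 × 0.942 = 1526
75+: 580 × 0.967 + 1060 × 0.651 = 561 + 690 = 1251
Population now: 0–14=32, 15–29=309, 30–44=446, 45–59=2123, 60–74=1526, 75+=1251
— Period 2 —
Births: 309 × 0.068 = 21
15–29: 32 × 0.965 = 31
30–44: 309 × 0.948 = 293
45–59: 446 × 0.965 = 430
60–74: 2123 × 0.942 = 2000
75+: 1526 × 0.967 + 1251 × 0.651 = 1476 + 814 = 2290
Population now: 0–14=21, 15–29=31, 30–44=293, 45–59=430, 60–74=2000, 75+=2290
Total after period 2: 21 + 31 + 293 + 430 + 2000 + 2290 = 5065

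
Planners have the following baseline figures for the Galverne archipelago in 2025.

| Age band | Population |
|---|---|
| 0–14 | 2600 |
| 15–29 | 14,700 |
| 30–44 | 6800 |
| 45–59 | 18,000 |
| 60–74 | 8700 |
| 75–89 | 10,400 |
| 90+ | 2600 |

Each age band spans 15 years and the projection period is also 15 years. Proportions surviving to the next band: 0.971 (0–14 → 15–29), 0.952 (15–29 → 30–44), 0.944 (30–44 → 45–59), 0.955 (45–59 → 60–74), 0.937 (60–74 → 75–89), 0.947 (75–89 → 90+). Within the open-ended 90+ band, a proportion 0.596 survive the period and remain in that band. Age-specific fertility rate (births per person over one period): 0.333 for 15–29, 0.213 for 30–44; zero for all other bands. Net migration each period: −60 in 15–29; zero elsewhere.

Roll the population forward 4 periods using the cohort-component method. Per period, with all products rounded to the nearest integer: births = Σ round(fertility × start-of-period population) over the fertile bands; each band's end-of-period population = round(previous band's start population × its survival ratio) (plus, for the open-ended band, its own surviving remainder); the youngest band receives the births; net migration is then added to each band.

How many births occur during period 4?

2446

[period 1]
Births: 14700 * 0.333 = 4895, 6800 * 0.213 = 1448 ⇒ total 6343
15–29: 2600 * 0.971 = 2525
30–44: 14700 * 0.952 = 13994
45–59: 6800 * 0.944 = 6419
60–74: 18000 * 0.955 = 17190
75–89: 8700 * 0.937 = 8152
90+: 10400 * 0.947 + 2600 * 0.596 = 9849 + 1550 = 11399
Net migration: 15–29 − 60 → 2465
→ [6343, 2465, 13994, 6419, 17190, 8152, 11399]
[period 2]
Births: 2465 * 0.333 = 821, 13994 * 0.213 = 2981 ⇒ total 3802
15–29: 6343 * 0.971 = 6159
30–44: 2465 * 0.952 = 2347
45–59: 13994 * 0.944 = 13210
60–74: 6419 * 0.955 = 6130
75–89: 17190 * 0.937 = 16107
90+: 8152 * 0.947 + 11399 * 0.596 = 7720 + 6794 = 14514
Net migration: 15–29 − 60 → 6099
→ [3802, 6099, 2347, 13210, 6130, 16107, 14514]
[period 3]
Births: 6099 * 0.333 = 2031, 2347 * 0.213 = 500 ⇒ total 2531
15–29: 3802 * 0.971 = 3692
30–44: 6099 * 0.952 = 5806
45–59: 2347 * 0.944 = 2216
60–74: 13210 * 0.955 = 12616
75–89: 6130 * 0.937 = 5744
90+: 16107 * 0.947 + 14514 * 0.596 = 15253 + 8650 = 23903
Net migration: 15–29 − 60 → 3632
→ [2531, 3632, 5806, 2216, 12616, 5744, 23903]
[period 4]
Births: 3632 * 0.333 = 1209, 5806 * 0.213 = 1237 ⇒ total 2446
15–29: 2531 * 0.971 = 2458
30–44: 3632 * 0.952 = 3458
45–59: 5806 * 0.944 = 5481
60–74: 2216 * 0.955 = 2116
75–89: 12616 * 0.937 = 11821
90+: 5744 * 0.947 + 23903 * 0.596 = 5440 + 14246 = 19686
Net migration: 15–29 − 60 → 2398
→ [2446, 2398, 3458, 5481, 2116, 11821, 19686]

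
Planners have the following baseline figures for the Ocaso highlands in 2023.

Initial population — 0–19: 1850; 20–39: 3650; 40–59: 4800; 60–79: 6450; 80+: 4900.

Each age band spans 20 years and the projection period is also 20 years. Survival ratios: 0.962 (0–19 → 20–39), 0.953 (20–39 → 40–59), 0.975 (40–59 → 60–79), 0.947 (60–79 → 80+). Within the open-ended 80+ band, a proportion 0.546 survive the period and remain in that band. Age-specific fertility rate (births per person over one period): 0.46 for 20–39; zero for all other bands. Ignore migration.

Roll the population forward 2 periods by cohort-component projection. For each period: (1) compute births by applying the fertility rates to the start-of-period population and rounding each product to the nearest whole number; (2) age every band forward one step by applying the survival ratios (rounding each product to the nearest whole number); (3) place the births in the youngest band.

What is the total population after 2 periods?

After projecting period 1:
Births: 3650 × 0.46 = 1679
20–39: 1850 × 0.962 = 1780
40–59: 3650 × 0.953 = 3478
60–79: 4800 × 0.975 = 4680
80+: 6450 × 0.947 + 4900 × 0.546 = 6108 + 2675 = 8783
Giving 1679 / 1780 / 3478 / 4680 / 8783.
After projecting period 2:
Births: 1780 × 0.46 = 819
20–39: 1679 × 0.962 = 1615
40–59: 1780 × 0.953 = 1696
60–79: 3478 × 0.975 = 3391
80+: 4680 × 0.947 + 8783 × 0.546 = 4432 + 4796 = 9228
Giving 819 / 1615 / 1696 / 3391 / 9228.
Total after period 2: 819 + 1615 + 1696 + 3391 + 9228 = 16749

16749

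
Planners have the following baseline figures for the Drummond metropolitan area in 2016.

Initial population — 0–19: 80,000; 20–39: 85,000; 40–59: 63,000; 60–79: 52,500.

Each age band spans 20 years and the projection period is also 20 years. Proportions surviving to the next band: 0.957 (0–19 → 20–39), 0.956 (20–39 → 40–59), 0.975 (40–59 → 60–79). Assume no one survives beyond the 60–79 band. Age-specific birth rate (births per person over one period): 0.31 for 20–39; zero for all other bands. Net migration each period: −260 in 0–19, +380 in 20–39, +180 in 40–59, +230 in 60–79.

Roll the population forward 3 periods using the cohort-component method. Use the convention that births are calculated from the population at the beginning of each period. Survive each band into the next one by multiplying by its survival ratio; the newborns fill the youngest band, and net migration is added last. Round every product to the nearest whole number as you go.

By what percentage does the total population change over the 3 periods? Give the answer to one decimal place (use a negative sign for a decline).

-54.7

After projecting period 1:
Births: 85000 × 0.31 = 26350
20–39: 80000 × 0.957 = 76560
40–59: 85000 × 0.956 = 81260
60–79: 63000 × 0.975 = 61425
Net migration: 0–19 − 260 → 26090; 20–39 + 380 → 76940; 40–59 + 180 → 81440; 60–79 + 230 → 61655
Giving 26090 / 76940 / 81440 / 61655.
After projecting period 2:
Births: 76940 × 0.31 = 23851
20–39: 26090 × 0.957 = 24968
40–59: 76940 × 0.956 = 73555
60–79: 81440 × 0.975 = 79404
Net migration: 0–19 − 260 → 23591; 20–39 + 380 → 25348; 40–59 + 180 → 73735; 60–79 + 230 → 79634
Giving 23591 / 25348 / 73735 / 79634.
After projecting period 3:
Births: 25348 × 0.31 = 7858
20–39: 23591 × 0.957 = 22577
40–59: 25348 × 0.956 = 24233
60–79: 73735 × 0.975 = 71892
Net migration: 0–19 − 260 → 7598; 20–39 + 380 → 22957; 40–59 + 180 → 24413; 60–79 + 230 → 72122
Giving 7598 / 22957 / 24413 / 72122.
Total: 280500 → 127090; change = -153410; percentage change = -54.7%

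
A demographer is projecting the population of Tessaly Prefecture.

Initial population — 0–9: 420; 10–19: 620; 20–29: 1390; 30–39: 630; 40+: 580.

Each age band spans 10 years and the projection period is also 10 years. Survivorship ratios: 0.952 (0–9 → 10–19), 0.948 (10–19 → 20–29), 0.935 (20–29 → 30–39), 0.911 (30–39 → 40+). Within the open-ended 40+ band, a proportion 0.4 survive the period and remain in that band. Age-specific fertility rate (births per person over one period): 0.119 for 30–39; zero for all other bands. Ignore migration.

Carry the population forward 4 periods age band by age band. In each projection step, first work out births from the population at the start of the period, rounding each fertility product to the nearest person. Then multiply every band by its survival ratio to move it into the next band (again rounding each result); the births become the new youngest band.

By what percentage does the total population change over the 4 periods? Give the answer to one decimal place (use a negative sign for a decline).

-70.6

[period 1]
Births: 630 × 0.119 = 75
10–19: 420 × 0.952 = 400
20–29: 620 × 0.948 = 588
30–39: 1390 × 0.935 = 1300
40+: 630 × 0.911 + 580 × 0.4 = 574 + 232 = 806
→ [75, 400, 588, 1300, 806]
[period 2]
Births: 1300 × 0.119 = 155
10–19: 75 × 0.952 = 71
20–29: 400 × 0.948 = 379
30–39: 588 × 0.935 = 550
40+: 1300 × 0.911 + 806 × 0.4 = 1184 + 322 = 1506
→ [155, 71, 379, 550, 1506]
[period 3]
Births: 550 × 0.119 = 65
10–19: 155 × 0.952 = 148
20–29: 71 × 0.948 = 67
30–39: 379 × 0.935 = 354
40+: 550 × 0.911 + 1506 × 0.4 = 501 + 602 = 1103
→ [65, 148, 67, 354, 1103]
[period 4]
Births: 354 × 0.119 = 42
10–19: 65 × 0.952 = 62
20–29: 148 × 0.948 = 140
30–39: 67 × 0.935 = 63
40+: 354 × 0.911 + 1103 × 0.4 = 322 + 441 = 763
→ [42, 62, 140, 63, 763]
Total: 3640 → 1070; change = -2570; percentage change = -70.6%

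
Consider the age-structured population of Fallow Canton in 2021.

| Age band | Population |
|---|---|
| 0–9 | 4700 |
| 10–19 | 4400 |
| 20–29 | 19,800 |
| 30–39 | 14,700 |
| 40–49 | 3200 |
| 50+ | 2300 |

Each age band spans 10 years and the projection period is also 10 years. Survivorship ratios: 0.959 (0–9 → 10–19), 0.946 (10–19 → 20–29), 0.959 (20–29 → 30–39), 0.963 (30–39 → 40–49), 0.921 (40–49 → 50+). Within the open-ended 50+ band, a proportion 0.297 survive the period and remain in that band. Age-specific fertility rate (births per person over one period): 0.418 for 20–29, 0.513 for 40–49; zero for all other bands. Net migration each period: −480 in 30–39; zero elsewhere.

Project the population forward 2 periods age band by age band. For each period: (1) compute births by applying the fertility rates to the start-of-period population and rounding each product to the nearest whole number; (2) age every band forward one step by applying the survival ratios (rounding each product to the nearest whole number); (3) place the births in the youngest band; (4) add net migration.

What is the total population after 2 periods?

58227

Numbering the groups 1..6 from youngest to oldest:
After projecting period 1:
Births: 19800 * 0.418 = 8276 ; 3200 * 0.513 = 1642 — total 9918
Group 2: 4700 * 0.959 = 4507
Group 3: 4400 * 0.946 = 4162
Group 4: 19800 * 0.959 = 18988
Group 5: 14700 * 0.963 = 14156
Group 6: 3200 * 0.921 + 2300 * 0.297 = 2947 + 683 = 3630
Net migration: Group 4 − 480 → 18508
End of period: [9918, 4507, 4162, 18508, 14156, 3630]
After projecting period 2:
Births: 4162 * 0.418 = 1740 ; 14156 * 0.513 = 7262 — total 9002
Group 2: 9918 * 0.959 = 9511
Group 3: 4507 * 0.946 = 4264
Group 4: 4162 * 0.959 = 3991
Group 5: 18508 * 0.963 = 17823
Group 6: 14156 * 0.921 + 3630 * 0.297 = 13038 + 1078 = 14116
Net migration: Group 4 − 480 → 3511
End of period: [9002, 9511, 4264, 3511, 17823, 14116]
Total after period 2: 9002 + 9511 + 4264 + 3511 + 17823 + 14116 = 58227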